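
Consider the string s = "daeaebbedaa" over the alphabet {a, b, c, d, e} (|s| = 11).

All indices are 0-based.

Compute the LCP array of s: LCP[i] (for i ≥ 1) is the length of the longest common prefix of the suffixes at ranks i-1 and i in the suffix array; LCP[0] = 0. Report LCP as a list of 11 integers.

[0, 1, 1, 2, 0, 1, 0, 2, 0, 1, 1]

rank | idx | suffix
   0 |  10 | a
   1 |   9 | aa
   2 |   1 | aeaebbedaa
   3 |   3 | aebbedaa
   4 |   5 | bbedaa
   5 |   6 | bedaa
   6 |   8 | daa
   7 |   0 | daeaebbedaa
   8 |   2 | eaebbedaa
   9 |   4 | ebbedaa
  10 |   7 | edaa

SA = [10, 9, 1, 3, 5, 6, 8, 0, 2, 4, 7]
rank  pair      lcp
   1  s[10:],s[9:]  1  'a'
   2  s[9:],s[1:]  1  'a'
   3  s[1:],s[3:]  2  'ae'
   4  s[3:],s[5:]  0  ''
   5  s[5:],s[6:]  1  'b'
   6  s[6:],s[8:]  0  ''
   7  s[8:],s[0:]  2  'da'
   8  s[0:],s[2:]  0  ''
   9  s[2:],s[4:]  1  'e'
  10  s[4:],s[7:]  1  'e'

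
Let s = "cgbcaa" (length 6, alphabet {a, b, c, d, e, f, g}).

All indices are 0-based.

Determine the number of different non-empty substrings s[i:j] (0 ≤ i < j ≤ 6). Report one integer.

19

rank→(start, suffix):
  0 → (5, 'a')
  1 → (4, 'aa')
  2 → (2, 'bcaa')
  3 → (3, 'caa')
  4 → (0, 'cgbcaa')
  5 → (1, 'gbcaa')

SA = [5, 4, 2, 3, 0, 1]
[i] adj suffixes → lcp
  [1] 5/4 → 1 ('a')
  [2] 4/2 → 0 ('')
  [3] 2/3 → 0 ('')
  [4] 3/0 → 1 ('c')
  [5] 0/1 → 0 ('')

n(n+1)/2 = 6·7/2 = 21
Σ LCP = 0 + 1 + 0 + 0 + 1 + 0 = 2
distinct = 21 − 2 = 19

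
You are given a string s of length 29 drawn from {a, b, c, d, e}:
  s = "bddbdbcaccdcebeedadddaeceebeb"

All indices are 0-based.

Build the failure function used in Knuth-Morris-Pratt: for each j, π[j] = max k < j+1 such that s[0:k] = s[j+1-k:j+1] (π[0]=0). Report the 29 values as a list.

[0, 0, 0, 1, 2, 1, 0, 0, 0, 0, 0, 0, 0, 1, 0, 0, 0, 0, 0, 0, 0, 0, 0, 0, 0, 0, 1, 0, 1]

π[0] = 0
j=1 s[j]='d': π[1]=0 (border '')
j=2 s[j]='d': π[2]=0 (border '')
j=3 s[j]='b': π[3]=1 (border 'b')
j=4 s[j]='d': π[4]=2 (border 'bd')
j=5 s[j]='b': k: 2→0; π[5]=1 (border 'b')
j=6 s[j]='c': k: 1→0; π[6]=0 (border '')
j=7 s[j]='a': π[7]=0 (border '')
j=8 s[j]='c': π[8]=0 (border '')
j=9 s[j]='c': π[9]=0 (border '')
j=10 s[j]='d': π[10]=0 (border '')
j=11 s[j]='c': π[11]=0 (border '')
j=12 s[j]='e': π[12]=0 (border '')
j=13 s[j]='b': π[13]=1 (border 'b')
j=14 s[j]='e': k: 1→0; π[14]=0 (border '')
j=15 s[j]='e': π[15]=0 (border '')
j=16 s[j]='d': π[16]=0 (border '')
j=17 s[j]='a': π[17]=0 (border '')
j=18 s[j]='d': π[18]=0 (border '')
j=19 s[j]='d': π[19]=0 (border '')
j=20 s[j]='d': π[20]=0 (border '')
j=21 s[j]='a': π[21]=0 (border '')
j=22 s[j]='e': π[22]=0 (border '')
j=23 s[j]='c': π[23]=0 (border '')
j=24 s[j]='e': π[24]=0 (border '')
j=25 s[j]='e': π[25]=0 (border '')
j=26 s[j]='b': π[26]=1 (border 'b')
j=27 s[j]='e': k: 1→0; π[27]=0 (border '')
j=28 s[j]='b': π[28]=1 (border 'b')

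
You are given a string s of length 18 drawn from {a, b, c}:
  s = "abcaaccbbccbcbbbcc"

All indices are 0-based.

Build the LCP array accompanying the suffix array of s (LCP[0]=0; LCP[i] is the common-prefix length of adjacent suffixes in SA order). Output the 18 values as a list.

[0, 1, 1, 0, 2, 4, 1, 2, 2, 3, 0, 1, 1, 3, 2, 1, 2, 3]

rank | idx | suffix
   0 |   3 | aaccbbccbcbbbcc
   1 |   0 | abcaaccbbccbcbbbcc
   2 |   4 | accbbccbcbbbcc
   3 |  13 | bbbcc
   4 |  14 | bbcc
   5 |   7 | bbccbcbbbcc
   6 |   1 | bcaaccbbccbcbbbcc
   7 |  11 | bcbbbcc
   8 |  15 | bcc
   9 |   8 | bccbcbbbcc
  10 |  17 | c
  11 |   2 | caaccbbccbcbbbcc
  12 |  12 | cbbbcc
  13 |   6 | cbbccbcbbbcc
  14 |  10 | cbcbbbcc
  15 |  16 | cc
  16 |   5 | ccbbccbcbbbcc
  17 |   9 | ccbcbbbcc

SA = [3, 0, 4, 13, 14, 7, 1, 11, 15, 8, 17, 2, 12, 6, 10, 16, 5, 9]
[i] adj suffixes → lcp
  [1] 3/0 → 1 ('a')
  [2] 0/4 → 1 ('a')
  [3] 4/13 → 0 ('')
  [4] 13/14 → 2 ('bb')
  [5] 14/7 → 4 ('bbcc')
  [6] 7/1 → 1 ('b')
  [7] 1/11 → 2 ('bc')
  [8] 11/15 → 2 ('bc')
  [9] 15/8 → 3 ('bcc')
  [10] 8/17 → 0 ('')
  [11] 17/2 → 1 ('c')
  [12] 2/12 → 1 ('c')
  [13] 12/6 → 3 ('cbb')
  [14] 6/10 → 2 ('cb')
  [15] 10/16 → 1 ('c')
  [16] 16/5 → 2 ('cc')
  [17] 5/9 → 3 ('ccb')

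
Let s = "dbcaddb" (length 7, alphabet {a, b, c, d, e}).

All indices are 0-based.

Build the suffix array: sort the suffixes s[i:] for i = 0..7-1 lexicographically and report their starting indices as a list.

[3, 6, 1, 2, 5, 0, 4]

sorted suffixes:
  #0 SA[0]=3  'addb'
  #1 SA[1]=6  'b'
  #2 SA[2]=1  'bcaddb'
  #3 SA[3]=2  'caddb'
  #4 SA[4]=5  'db'
  #5 SA[5]=0  'dbcaddb'
  #6 SA[6]=4  'ddb'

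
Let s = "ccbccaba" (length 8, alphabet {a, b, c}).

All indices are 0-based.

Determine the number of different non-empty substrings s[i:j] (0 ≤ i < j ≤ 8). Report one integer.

sorted suffixes:
  #0 SA[0]=7  'a'
  #1 SA[1]=5  'aba'
  #2 SA[2]=6  'ba'
  #3 SA[3]=2  'bccaba'
  #4 SA[4]=4  'caba'
  #5 SA[5]=1  'cbccaba'
  #6 SA[6]=3  'ccaba'
  #7 SA[7]=0  'ccbccaba'

SA = [7, 5, 6, 2, 4, 1, 3, 0]
i: (SA[i-1],SA[i]) lcp shared
  1: (7,5) 1 'a'
  2: (5,6) 0 ''
  3: (6,2) 1 'b'
  4: (2,4) 0 ''
  5: (4,1) 1 'c'
  6: (1,3) 1 'c'
  7: (3,0) 2 'cc'

n(n+1)/2 = 8·9/2 = 36
Σ LCP = 0 + 1 + 0 + 1 + 0 + 1 + 1 + 2 = 6
distinct = 36 − 6 = 30

30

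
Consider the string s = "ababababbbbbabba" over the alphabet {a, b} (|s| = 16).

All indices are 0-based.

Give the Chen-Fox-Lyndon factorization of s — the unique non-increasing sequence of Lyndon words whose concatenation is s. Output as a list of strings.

["ababababbbbbabb", "a"]

emit factor 1: 'ababababbbbbabb' (i=0, period=15)
emit factor 2: 'a' (i=15, period=1)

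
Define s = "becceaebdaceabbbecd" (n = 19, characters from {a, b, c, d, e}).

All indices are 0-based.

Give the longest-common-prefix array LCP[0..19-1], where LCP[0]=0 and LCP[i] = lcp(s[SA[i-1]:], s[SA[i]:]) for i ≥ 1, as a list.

[0, 1, 1, 0, 2, 1, 1, 3, 0, 1, 1, 3, 0, 1, 0, 2, 1, 1, 2]

rank | idx | suffix
   0 |  12 | abbbecd
   1 |   9 | aceabbbecd
   2 |   5 | aebdaceabbbecd
   3 |  13 | bbbecd
   4 |  14 | bbecd
   5 |   7 | bdaceabbbecd
   6 |   0 | becceaebdaceabbbecd
   7 |  15 | becd
   8 |   2 | cceaebdaceabbbecd
   9 |  17 | cd
  10 |  10 | ceabbbecd
  11 |   3 | ceaebdaceabbbecd
  12 |  18 | d
  13 |   8 | daceabbbecd
  14 |  11 | eabbbecd
  15 |   4 | eaebdaceabbbecd
  16 |   6 | ebdaceabbbecd
  17 |   1 | ecceaebdaceabbbecd
  18 |  16 | ecd

SA = [12, 9, 5, 13, 14, 7, 0, 15, 2, 17, 10, 3, 18, 8, 11, 4, 6, 1, 16]
rank  pair      lcp
   1  s[12:],s[9:]  1  'a'
   2  s[9:],s[5:]  1  'a'
   3  s[5:],s[13:]  0  ''
   4  s[13:],s[14:]  2  'bb'
   5  s[14:],s[7:]  1  'b'
   6  s[7:],s[0:]  1  'b'
   7  s[0:],s[15:]  3  'bec'
   8  s[15:],s[2:]  0  ''
   9  s[2:],s[17:]  1  'c'
  10  s[17:],s[10:]  1  'c'
  11  s[10:],s[3:]  3  'cea'
  12  s[3:],s[18:]  0  ''
  13  s[18:],s[8:]  1  'd'
  14  s[8:],s[11:]  0  ''
  15  s[11:],s[4:]  2  'ea'
  16  s[4:],s[6:]  1  'e'
  17  s[6:],s[1:]  1  'e'
  18  s[1:],s[16:]  2  'ec'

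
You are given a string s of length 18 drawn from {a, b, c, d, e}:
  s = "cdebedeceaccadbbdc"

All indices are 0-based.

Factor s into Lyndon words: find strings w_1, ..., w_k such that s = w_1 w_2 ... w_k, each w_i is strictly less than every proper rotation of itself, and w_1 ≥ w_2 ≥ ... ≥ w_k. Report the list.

emit factor 1: 'cde' (i=0, period=3)
emit factor 2: 'bedece' (i=3, period=6)
emit factor 3: 'accadbbdc' (i=9, period=9)

["cde", "bedece", "accadbbdc"]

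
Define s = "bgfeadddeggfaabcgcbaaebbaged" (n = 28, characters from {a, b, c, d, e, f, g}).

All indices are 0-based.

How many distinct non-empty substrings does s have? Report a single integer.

rank→(start, suffix):
  0 → (12, 'aabcgcbaaebbaged')
  1 → (19, 'aaebbaged')
  2 → (13, 'abcgcbaaebbaged')
  3 → (4, 'adddeggfaabcgcbaaebbaged')
  4 → (20, 'aebbaged')
  5 → (24, 'aged')
  6 → (18, 'baaebbaged')
  7 → (23, 'baged')
  8 → (22, 'bbaged')
  9 → (14, 'bcgcbaaebbaged')
  10 → (0, 'bgfeadddeggfaabcgcbaaebbaged')
  11 → (17, 'cbaaebbaged')
  12 → (15, 'cgcbaaebbaged')
  13 → (27, 'd')
  14 → (5, 'dddeggfaabcgcbaaebbaged')
  15 → (6, 'ddeggfaabcgcbaaebbaged')
  16 → (7, 'deggfaabcgcbaaebbaged')
  17 → (3, 'eadddeggfaabcgcbaaebbaged')
  18 → (21, 'ebbaged')
  19 → (26, 'ed')
  20 → (8, 'eggfaabcgcbaaebbaged')
  21 → (11, 'faabcgcbaaebbaged')
  22 → (2, 'feadddeggfaabcgcbaaebbaged')
  23 → (16, 'gcbaaebbaged')
  24 → (25, 'ged')
  25 → (10, 'gfaabcgcbaaebbaged')
  26 → (1, 'gfeadddeggfaabcgcbaaebbaged')
  27 → (9, 'ggfaabcgcbaaebbaged')

SA = [12, 19, 13, 4, 20, 24, 18, 23, 22, 14, 0, 17, 15, 27, 5, 6, 7, 3, 21, 26, 8, 11, 2, 16, 25, 10, 1, 9]
i: (SA[i-1],SA[i]) lcp shared
  1: (12,19) 2 'aa'
  2: (19,13) 1 'a'
  3: (13,4) 1 'a'
  4: (4,20) 1 'a'
  5: (20,24) 1 'a'
  6: (24,18) 0 ''
  7: (18,23) 2 'ba'
  8: (23,22) 1 'b'
  9: (22,14) 1 'b'
  10: (14,0) 1 'b'
  11: (0,17) 0 ''
  12: (17,15) 1 'c'
  13: (15,27) 0 ''
  14: (27,5) 1 'd'
  15: (5,6) 2 'dd'
  16: (6,7) 1 'd'
  17: (7,3) 0 ''
  18: (3,21) 1 'e'
  19: (21,26) 1 'e'
  20: (26,8) 1 'e'
  21: (8,11) 0 ''
  22: (11,2) 1 'f'
  23: (2,16) 0 ''
  24: (16,25) 1 'g'
  25: (25,10) 1 'g'
  26: (10,1) 2 'gf'
  27: (1,9) 1 'g'

n(n+1)/2 = 28·29/2 = 406
Σ LCP = 0 + 2 + 1 + 1 + 1 + 1 + 0 + 2 + 1 + 1 + 1 + 0 + 1 + 0 + 1 + 2 + 1 + 0 + 1 + 1 + 1 + 0 + 1 + 0 + 1 + 1 + 2 + 1 = 25
distinct = 406 − 25 = 381

381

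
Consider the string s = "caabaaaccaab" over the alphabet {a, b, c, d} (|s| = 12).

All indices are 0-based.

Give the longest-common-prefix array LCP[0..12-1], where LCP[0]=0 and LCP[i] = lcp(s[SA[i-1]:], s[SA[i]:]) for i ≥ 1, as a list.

sorted suffixes:
  #0 SA[0]=4  'aaaccaab'
  #1 SA[1]=9  'aab'
  #2 SA[2]=1  'aabaaaccaab'
  #3 SA[3]=5  'aaccaab'
  #4 SA[4]=10  'ab'
  #5 SA[5]=2  'abaaaccaab'
  #6 SA[6]=6  'accaab'
  #7 SA[7]=11  'b'
  #8 SA[8]=3  'baaaccaab'
  #9 SA[9]=8  'caab'
  #10 SA[10]=0  'caabaaaccaab'
  #11 SA[11]=7  'ccaab'

SA = [4, 9, 1, 5, 10, 2, 6, 11, 3, 8, 0, 7]
[i] adj suffixes → lcp
  [1] 4/9 → 2 ('aa')
  [2] 9/1 → 3 ('aab')
  [3] 1/5 → 2 ('aa')
  [4] 5/10 → 1 ('a')
  [5] 10/2 → 2 ('ab')
  [6] 2/6 → 1 ('a')
  [7] 6/11 → 0 ('')
  [8] 11/3 → 1 ('b')
  [9] 3/8 → 0 ('')
  [10] 8/0 → 4 ('caab')
  [11] 0/7 → 1 ('c')

[0, 2, 3, 2, 1, 2, 1, 0, 1, 0, 4, 1]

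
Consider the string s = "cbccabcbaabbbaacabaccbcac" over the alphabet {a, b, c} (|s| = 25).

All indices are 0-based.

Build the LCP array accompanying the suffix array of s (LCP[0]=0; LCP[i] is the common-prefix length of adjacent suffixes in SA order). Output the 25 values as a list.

[0, 2, 1, 2, 2, 1, 2, 2, 0, 3, 2, 1, 2, 1, 2, 2, 0, 1, 3, 2, 1, 2, 3, 1, 2]

sorted suffixes:
  #0 SA[0]=8  'aabbbaacabaccbcac'
  #1 SA[1]=13  'aacabaccbcac'
  #2 SA[2]=16  'abaccbcac'
  #3 SA[3]=9  'abbbaacabaccbcac'
  #4 SA[4]=4  'abcbaabbbaacabaccbcac'
  #5 SA[5]=23  'ac'
  #6 SA[6]=14  'acabaccbcac'
  #7 SA[7]=18  'accbcac'
  #8 SA[8]=7  'baabbbaacabaccbcac'
  #9 SA[9]=12  'baacabaccbcac'
  #10 SA[10]=17  'baccbcac'
  #11 SA[11]=11  'bbaacabaccbcac'
  #12 SA[12]=10  'bbbaacabaccbcac'
  #13 SA[13]=21  'bcac'
  #14 SA[14]=5  'bcbaabbbaacabaccbcac'
  #15 SA[15]=1  'bccabcbaabbbaacabaccbcac'
  #16 SA[16]=24  'c'
  #17 SA[17]=15  'cabaccbcac'
  #18 SA[18]=3  'cabcbaabbbaacabaccbcac'
  #19 SA[19]=22  'cac'
  #20 SA[20]=6  'cbaabbbaacabaccbcac'
  #21 SA[21]=20  'cbcac'
  #22 SA[22]=0  'cbccabcbaabbbaacabaccbcac'
  #23 SA[23]=2  'ccabcbaabbbaacabaccbcac'
  #24 SA[24]=19  'ccbcac'

SA = [8, 13, 16, 9, 4, 23, 14, 18, 7, 12, 17, 11, 10, 21, 5, 1, 24, 15, 3, 22, 6, 20, 0, 2, 19]
i: (SA[i-1],SA[i]) lcp shared
  1: (8,13) 2 'aa'
  2: (13,16) 1 'a'
  3: (16,9) 2 'ab'
  4: (9,4) 2 'ab'
  5: (4,23) 1 'a'
  6: (23,14) 2 'ac'
  7: (14,18) 2 'ac'
  8: (18,7) 0 ''
  9: (7,12) 3 'baa'
  10: (12,17) 2 'ba'
  11: (17,11) 1 'b'
  12: (11,10) 2 'bb'
  13: (10,21) 1 'b'
  14: (21,5) 2 'bc'
  15: (5,1) 2 'bc'
  16: (1,24) 0 ''
  17: (24,15) 1 'c'
  18: (15,3) 3 'cab'
  19: (3,22) 2 'ca'
  20: (22,6) 1 'c'
  21: (6,20) 2 'cb'
  22: (20,0) 3 'cbc'
  23: (0,2) 1 'c'
  24: (2,19) 2 'cc'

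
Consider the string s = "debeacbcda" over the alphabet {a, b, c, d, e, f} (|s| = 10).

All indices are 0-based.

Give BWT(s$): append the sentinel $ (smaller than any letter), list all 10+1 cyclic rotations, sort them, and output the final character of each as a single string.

rank  rotation     last
    0  $debeacbcda  a
    1  a$debeacbcd  d
    2  acbcda$debe  e
    3  bcda$debeac  c
    4  beacbcda$de  e
    5  cbcda$debea  a
    6  cda$debeacb  b
    7  da$debeacbc  c
    8  debeacbcda$  $
    9  eacbcda$deb  b
   10  ebeacbcda$d  d

adeceabc$bd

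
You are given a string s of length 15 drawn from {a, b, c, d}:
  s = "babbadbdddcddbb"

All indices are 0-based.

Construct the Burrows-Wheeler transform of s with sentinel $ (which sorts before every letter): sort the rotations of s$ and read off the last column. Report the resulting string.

rank  rotation          last
    0  $babbadbdddcddbb  b
    1  abbadbdddcddbb$b  b
    2  adbdddcddbb$babb  b
    3  b$babbadbdddcddb  b
    4  babbadbdddcddbb$  $
    5  badbdddcddbb$bab  b
    6  bb$babbadbdddcdd  d
    7  bbadbdddcddbb$ba  a
    8  bdddcddbb$babbad  d
    9  cddbb$babbadbddd  d
   10  dbb$babbadbdddcd  d
   11  dbdddcddbb$babba  a
   12  dcddbb$babbadbdd  d
   13  ddbb$babbadbdddc  c
   14  ddcddbb$babbadbd  d
   15  dddcddbb$babbadb  b

bbbb$bdadddadcdb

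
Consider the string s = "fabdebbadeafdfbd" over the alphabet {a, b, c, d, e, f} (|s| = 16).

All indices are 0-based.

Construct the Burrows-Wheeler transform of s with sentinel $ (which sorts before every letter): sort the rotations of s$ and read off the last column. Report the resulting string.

rank  rotation           last
    0  $fabdebbadeafdfbd  d
    1  abdebbadeafdfbd$f  f
    2  adeafdfbd$fabdebb  b
    3  afdfbd$fabdebbade  e
    4  badeafdfbd$fabdeb  b
    5  bbadeafdfbd$fabde  e
    6  bd$fabdebbadeafdf  f
    7  bdebbadeafdfbd$fa  a
    8  d$fabdebbadeafdfb  b
    9  deafdfbd$fabdebba  a
   10  debbadeafdfbd$fab  b
   11  dfbd$fabdebbadeaf  f
   12  eafdfbd$fabdebbad  d
   13  ebbadeafdfbd$fabd  d
   14  fabdebbadeafdfbd$  $
   15  fbd$fabdebbadeafd  d
   16  fdfbd$fabdebbadea  a

dfbebefababfdd$da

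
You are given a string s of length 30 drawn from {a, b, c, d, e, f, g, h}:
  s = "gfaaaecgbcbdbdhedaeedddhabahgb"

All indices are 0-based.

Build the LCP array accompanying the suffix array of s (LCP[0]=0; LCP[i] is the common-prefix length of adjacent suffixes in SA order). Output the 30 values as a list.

sorted suffixes:
  #0 SA[0]=2  'aaaecgbcbdbdhedaeedddhabahgb'
  #1 SA[1]=3  'aaecgbcbdbdhedaeedddhabahgb'
  #2 SA[2]=24  'abahgb'
  #3 SA[3]=4  'aecgbcbdbdhedaeedddhabahgb'
  #4 SA[4]=17  'aeedddhabahgb'
  #5 SA[5]=26  'ahgb'
  #6 SA[6]=29  'b'
  #7 SA[7]=25  'bahgb'
  #8 SA[8]=8  'bcbdbdhedaeedddhabahgb'
  #9 SA[9]=10  'bdbdhedaeedddhabahgb'
  #10 SA[10]=12  'bdhedaeedddhabahgb'
  #11 SA[11]=9  'cbdbdhedaeedddhabahgb'
  #12 SA[12]=6  'cgbcbdbdhedaeedddhabahgb'
  #13 SA[13]=16  'daeedddhabahgb'
  #14 SA[14]=11  'dbdhedaeedddhabahgb'
  #15 SA[15]=20  'dddhabahgb'
  #16 SA[16]=21  'ddhabahgb'
  #17 SA[17]=22  'dhabahgb'
  #18 SA[18]=13  'dhedaeedddhabahgb'
  #19 SA[19]=5  'ecgbcbdbdhedaeedddhabahgb'
  #20 SA[20]=15  'edaeedddhabahgb'
  #21 SA[21]=19  'edddhabahgb'
  #22 SA[22]=18  'eedddhabahgb'
  #23 SA[23]=1  'faaaecgbcbdbdhedaeedddhabahgb'
  #24 SA[24]=28  'gb'
  #25 SA[25]=7  'gbcbdbdhedaeedddhabahgb'
  #26 SA[26]=0  'gfaaaecgbcbdbdhedaeedddhabahgb'
  #27 SA[27]=23  'habahgb'
  #28 SA[28]=14  'hedaeedddhabahgb'
  #29 SA[29]=27  'hgb'

SA = [2, 3, 24, 4, 17, 26, 29, 25, 8, 10, 12, 9, 6, 16, 11, 20, 21, 22, 13, 5, 15, 19, 18, 1, 28, 7, 0, 23, 14, 27]
[i] adj suffixes → lcp
  [1] 2/3 → 2 ('aa')
  [2] 3/24 → 1 ('a')
  [3] 24/4 → 1 ('a')
  [4] 4/17 → 2 ('ae')
  [5] 17/26 → 1 ('a')
  [6] 26/29 → 0 ('')
  [7] 29/25 → 1 ('b')
  [8] 25/8 → 1 ('b')
  [9] 8/10 → 1 ('b')
  [10] 10/12 → 2 ('bd')
  [11] 12/9 → 0 ('')
  [12] 9/6 → 1 ('c')
  [13] 6/16 → 0 ('')
  [14] 16/11 → 1 ('d')
  [15] 11/20 → 1 ('d')
  [16] 20/21 → 2 ('dd')
  [17] 21/22 → 1 ('d')
  [18] 22/13 → 2 ('dh')
  [19] 13/5 → 0 ('')
  [20] 5/15 → 1 ('e')
  [21] 15/19 → 2 ('ed')
  [22] 19/18 → 1 ('e')
  [23] 18/1 → 0 ('')
  [24] 1/28 → 0 ('')
  [25] 28/7 → 2 ('gb')
  [26] 7/0 → 1 ('g')
  [27] 0/23 → 0 ('')
  [28] 23/14 → 1 ('h')
  [29] 14/27 → 1 ('h')

[0, 2, 1, 1, 2, 1, 0, 1, 1, 1, 2, 0, 1, 0, 1, 1, 2, 1, 2, 0, 1, 2, 1, 0, 0, 2, 1, 0, 1, 1]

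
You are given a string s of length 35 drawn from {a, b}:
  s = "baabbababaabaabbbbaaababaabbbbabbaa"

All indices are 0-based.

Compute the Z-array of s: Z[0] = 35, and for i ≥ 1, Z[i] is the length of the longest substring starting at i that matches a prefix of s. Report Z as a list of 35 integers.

Z[0]=35
i=1: outside box; Z[1]=0
i=2: outside box; Z[2]=0
i=3: outside box; Z[3]=1 scan→box=[3,4)
i=4: outside box; Z[4]=2 scan→box=[4,6)
i=5: min(r-i=1, Z[1]=0)=0; Z[5]=0
i=6: outside box; Z[6]=2 scan→box=[6,8)
i=7: min(r-i=1, Z[1]=0)=0; Z[7]=0
i=8: outside box; Z[8]=4 scan→box=[8,12)
i=9: min(r-i=3, Z[1]=0)=0; Z[9]=0
i=10: min(r-i=2, Z[2]=0)=0; Z[10]=0
i=11: min(r-i=1, Z[3]=1)=1; Z[11]=5 scan→box=[11,16)
i=12: min(r-i=4, Z[1]=0)=0; Z[12]=0
i=13: min(r-i=3, Z[2]=0)=0; Z[13]=0
i=14: min(r-i=2, Z[3]=1)=1; Z[14]=1
i=15: min(r-i=1, Z[4]=2)=1; Z[15]=1
i=16: outside box; Z[16]=1 scan→box=[16,17)
i=17: outside box; Z[17]=3 scan→box=[17,20)
i=18: min(r-i=2, Z[1]=0)=0; Z[18]=0
i=19: min(r-i=1, Z[2]=0)=0; Z[19]=0
i=20: outside box; Z[20]=0
i=21: outside box; Z[21]=2 scan→box=[21,23)
i=22: min(r-i=1, Z[1]=0)=0; Z[22]=0
i=23: outside box; Z[23]=5 scan→box=[23,28)
i=24: min(r-i=4, Z[1]=0)=0; Z[24]=0
i=25: min(r-i=3, Z[2]=0)=0; Z[25]=0
i=26: min(r-i=2, Z[3]=1)=1; Z[26]=1
i=27: min(r-i=1, Z[4]=2)=1; Z[27]=1
i=28: outside box; Z[28]=1 scan→box=[28,29)
i=29: outside box; Z[29]=2 scan→box=[29,31)
i=30: min(r-i=1, Z[1]=0)=0; Z[30]=0
i=31: outside box; Z[31]=1 scan→box=[31,32)
i=32: outside box; Z[32]=3 scan→box=[32,35)
i=33: min(r-i=2, Z[1]=0)=0; Z[33]=0
i=34: min(r-i=1, Z[2]=0)=0; Z[34]=0

[35, 0, 0, 1, 2, 0, 2, 0, 4, 0, 0, 5, 0, 0, 1, 1, 1, 3, 0, 0, 0, 2, 0, 5, 0, 0, 1, 1, 1, 2, 0, 1, 3, 0, 0]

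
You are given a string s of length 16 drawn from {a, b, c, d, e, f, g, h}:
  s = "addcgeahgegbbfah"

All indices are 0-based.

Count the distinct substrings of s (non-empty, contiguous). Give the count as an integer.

126

rank→(start, suffix):
  0 → (0, 'addcgeahgegbbfah')
  1 → (14, 'ah')
  2 → (6, 'ahgegbbfah')
  3 → (11, 'bbfah')
  4 → (12, 'bfah')
  5 → (3, 'cgeahgegbbfah')
  6 → (2, 'dcgeahgegbbfah')
  7 → (1, 'ddcgeahgegbbfah')
  8 → (5, 'eahgegbbfah')
  9 → (9, 'egbbfah')
  10 → (13, 'fah')
  11 → (10, 'gbbfah')
  12 → (4, 'geahgegbbfah')
  13 → (8, 'gegbbfah')
  14 → (15, 'h')
  15 → (7, 'hgegbbfah')

SA = [0, 14, 6, 11, 12, 3, 2, 1, 5, 9, 13, 10, 4, 8, 15, 7]
rank  pair      lcp
   1  s[0:],s[14:]  1  'a'
   2  s[14:],s[6:]  2  'ah'
   3  s[6:],s[11:]  0  ''
   4  s[11:],s[12:]  1  'b'
   5  s[12:],s[3:]  0  ''
   6  s[3:],s[2:]  0  ''
   7  s[2:],s[1:]  1  'd'
   8  s[1:],s[5:]  0  ''
   9  s[5:],s[9:]  1  'e'
  10  s[9:],s[13:]  0  ''
  11  s[13:],s[10:]  0  ''
  12  s[10:],s[4:]  1  'g'
  13  s[4:],s[8:]  2  'ge'
  14  s[8:],s[15:]  0  ''
  15  s[15:],s[7:]  1  'h'

n(n+1)/2 = 16·17/2 = 136
Σ LCP = 0 + 1 + 2 + 0 + 1 + 0 + 0 + 1 + 0 + 1 + 0 + 0 + 1 + 2 + 0 + 1 = 10
distinct = 136 − 10 = 126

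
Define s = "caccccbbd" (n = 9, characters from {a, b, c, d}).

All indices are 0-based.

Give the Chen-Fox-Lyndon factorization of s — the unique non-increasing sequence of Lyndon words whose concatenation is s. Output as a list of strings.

emit factor 1: 'c' (i=0, period=1)
emit factor 2: 'accccbbd' (i=1, period=8)

["c", "accccbbd"]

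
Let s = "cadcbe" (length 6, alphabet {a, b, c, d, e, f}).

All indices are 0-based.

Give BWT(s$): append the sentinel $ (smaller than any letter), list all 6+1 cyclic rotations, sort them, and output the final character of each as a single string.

rank  rotation last
    0  $cadcbe  e
    1  adcbe$c  c
    2  be$cadc  c
    3  cadcbe$  $
    4  cbe$cad  d
    5  dcbe$ca  a
    6  e$cadcb  b

ecc$dab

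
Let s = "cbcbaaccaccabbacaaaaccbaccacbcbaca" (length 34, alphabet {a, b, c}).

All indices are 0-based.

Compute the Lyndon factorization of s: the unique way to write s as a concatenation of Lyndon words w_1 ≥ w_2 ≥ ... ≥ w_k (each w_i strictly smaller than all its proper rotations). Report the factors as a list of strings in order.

emit factor 1: 'c' (i=0, period=1)
emit factor 2: 'bc' (i=1, period=2)
emit factor 3: 'b' (i=3, period=1)
emit factor 4: 'aaccaccabbac' (i=4, period=12)
emit factor 5: 'aaaaccbaccacbcbac' (i=16, period=17)
emit factor 6: 'a' (i=33, period=1)

["c", "bc", "b", "aaccaccabbac", "aaaaccbaccacbcbac", "a"]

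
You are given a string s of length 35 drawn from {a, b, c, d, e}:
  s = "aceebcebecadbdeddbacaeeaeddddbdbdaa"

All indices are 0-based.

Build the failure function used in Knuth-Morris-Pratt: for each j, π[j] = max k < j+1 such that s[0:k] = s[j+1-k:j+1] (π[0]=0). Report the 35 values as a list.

[0, 0, 0, 0, 0, 0, 0, 0, 0, 0, 1, 0, 0, 0, 0, 0, 0, 0, 1, 2, 1, 0, 0, 1, 0, 0, 0, 0, 0, 0, 0, 0, 0, 1, 1]

π[0] = 0
j=1 s[j]='c': π[1]=0 (border '')
j=2 s[j]='e': π[2]=0 (border '')
j=3 s[j]='e': π[3]=0 (border '')
j=4 s[j]='b': π[4]=0 (border '')
j=5 s[j]='c': π[5]=0 (border '')
j=6 s[j]='e': π[6]=0 (border '')
j=7 s[j]='b': π[7]=0 (border '')
j=8 s[j]='e': π[8]=0 (border '')
j=9 s[j]='c': π[9]=0 (border '')
j=10 s[j]='a': π[10]=1 (border 'a')
j=11 s[j]='d': k: 1→0; π[11]=0 (border '')
j=12 s[j]='b': π[12]=0 (border '')
j=13 s[j]='d': π[13]=0 (border '')
j=14 s[j]='e': π[14]=0 (border '')
j=15 s[j]='d': π[15]=0 (border '')
j=16 s[j]='d': π[16]=0 (border '')
j=17 s[j]='b': π[17]=0 (border '')
j=18 s[j]='a': π[18]=1 (border 'a')
j=19 s[j]='c': π[19]=2 (border 'ac')
j=20 s[j]='a': k: 2→0; π[20]=1 (border 'a')
j=21 s[j]='e': k: 1→0; π[21]=0 (border '')
j=22 s[j]='e': π[22]=0 (border '')
j=23 s[j]='a': π[23]=1 (border 'a')
j=24 s[j]='e': k: 1→0; π[24]=0 (border '')
j=25 s[j]='d': π[25]=0 (border '')
j=26 s[j]='d': π[26]=0 (border '')
j=27 s[j]='d': π[27]=0 (border '')
j=28 s[j]='d': π[28]=0 (border '')
j=29 s[j]='b': π[29]=0 (border '')
j=30 s[j]='d': π[30]=0 (border '')
j=31 s[j]='b': π[31]=0 (border '')
j=32 s[j]='d': π[32]=0 (border '')
j=33 s[j]='a': π[33]=1 (border 'a')
j=34 s[j]='a': k: 1→0; π[34]=1 (border 'a')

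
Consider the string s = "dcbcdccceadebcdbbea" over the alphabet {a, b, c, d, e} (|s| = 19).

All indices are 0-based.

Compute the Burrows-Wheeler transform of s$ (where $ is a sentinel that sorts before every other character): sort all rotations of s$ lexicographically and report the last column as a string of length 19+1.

rank  rotation              last
    0  $dcbcdccceadebcdbbea  a
    1  a$dcbcdccceadebcdbbe  e
    2  adebcdbbea$dcbcdccce  e
    3  bbea$dcbcdccceadebcd  d
    4  bcdbbea$dcbcdccceade  e
    5  bcdccceadebcdbbea$dc  c
    6  bea$dcbcdccceadebcdb  b
    7  cbcdccceadebcdbbea$d  d
    8  ccceadebcdbbea$dcbcd  d
    9  cceadebcdbbea$dcbcdc  c
   10  cdbbea$dcbcdccceadeb  b
   11  cdccceadebcdbbea$dcb  b
   12  ceadebcdbbea$dcbcdcc  c
   13  dbbea$dcbcdccceadebc  c
   14  dcbcdccceadebcdbbea$  $
   15  dccceadebcdbbea$dcbc  c
   16  debcdbbea$dcbcdcccea  a
   17  ea$dcbcdccceadebcdbb  b
   18  eadebcdbbea$dcbcdccc  c
   19  ebcdbbea$dcbcdcccead  d

aeedecbddcbbcc$cabcd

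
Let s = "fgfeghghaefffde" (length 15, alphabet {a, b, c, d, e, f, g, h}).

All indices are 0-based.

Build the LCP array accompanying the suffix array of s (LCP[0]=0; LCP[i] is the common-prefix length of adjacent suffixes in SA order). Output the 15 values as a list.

[0, 0, 0, 1, 1, 0, 1, 1, 2, 1, 0, 1, 2, 0, 1]

rank→(start, suffix):
  0 → (8, 'aefffde')
  1 → (13, 'de')
  2 → (14, 'e')
  3 → (9, 'efffde')
  4 → (3, 'eghghaefffde')
  5 → (12, 'fde')
  6 → (2, 'feghghaefffde')
  7 → (11, 'ffde')
  8 → (10, 'fffde')
  9 → (0, 'fgfeghghaefffde')
  10 → (1, 'gfeghghaefffde')
  11 → (6, 'ghaefffde')
  12 → (4, 'ghghaefffde')
  13 → (7, 'haefffde')
  14 → (5, 'hghaefffde')

SA = [8, 13, 14, 9, 3, 12, 2, 11, 10, 0, 1, 6, 4, 7, 5]
[i] adj suffixes → lcp
  [1] 8/13 → 0 ('')
  [2] 13/14 → 0 ('')
  [3] 14/9 → 1 ('e')
  [4] 9/3 → 1 ('e')
  [5] 3/12 → 0 ('')
  [6] 12/2 → 1 ('f')
  [7] 2/11 → 1 ('f')
  [8] 11/10 → 2 ('ff')
  [9] 10/0 → 1 ('f')
  [10] 0/1 → 0 ('')
  [11] 1/6 → 1 ('g')
  [12] 6/4 → 2 ('gh')
  [13] 4/7 → 0 ('')
  [14] 7/5 → 1 ('h')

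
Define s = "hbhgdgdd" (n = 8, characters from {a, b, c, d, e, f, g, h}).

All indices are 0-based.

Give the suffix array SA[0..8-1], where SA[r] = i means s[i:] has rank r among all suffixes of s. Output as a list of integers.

[1, 7, 6, 4, 5, 3, 0, 2]

sorted suffixes:
  #0 SA[0]=1  'bhgdgdd'
  #1 SA[1]=7  'd'
  #2 SA[2]=6  'dd'
  #3 SA[3]=4  'dgdd'
  #4 SA[4]=5  'gdd'
  #5 SA[5]=3  'gdgdd'
  #6 SA[6]=0  'hbhgdgdd'
  #7 SA[7]=2  'hgdgdd'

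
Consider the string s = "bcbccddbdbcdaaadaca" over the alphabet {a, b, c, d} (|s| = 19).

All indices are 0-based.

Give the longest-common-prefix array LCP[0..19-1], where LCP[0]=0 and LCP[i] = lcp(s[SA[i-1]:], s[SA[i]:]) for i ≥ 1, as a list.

rank→(start, suffix):
  0 → (18, 'a')
  1 → (12, 'aaadaca')
  2 → (13, 'aadaca')
  3 → (16, 'aca')
  4 → (14, 'adaca')
  5 → (0, 'bcbccddbdbcdaaadaca')
  6 → (2, 'bccddbdbcdaaadaca')
  7 → (9, 'bcdaaadaca')
  8 → (7, 'bdbcdaaadaca')
  9 → (17, 'ca')
  10 → (1, 'cbccddbdbcdaaadaca')
  11 → (3, 'ccddbdbcdaaadaca')
  12 → (10, 'cdaaadaca')
  13 → (4, 'cddbdbcdaaadaca')
  14 → (11, 'daaadaca')
  15 → (15, 'daca')
  16 → (8, 'dbcdaaadaca')
  17 → (6, 'dbdbcdaaadaca')
  18 → (5, 'ddbdbcdaaadaca')

SA = [18, 12, 13, 16, 14, 0, 2, 9, 7, 17, 1, 3, 10, 4, 11, 15, 8, 6, 5]
rank  pair      lcp
   1  s[18:],s[12:]  1  'a'
   2  s[12:],s[13:]  2  'aa'
   3  s[13:],s[16:]  1  'a'
   4  s[16:],s[14:]  1  'a'
   5  s[14:],s[0:]  0  ''
   6  s[0:],s[2:]  2  'bc'
   7  s[2:],s[9:]  2  'bc'
   8  s[9:],s[7:]  1  'b'
   9  s[7:],s[17:]  0  ''
  10  s[17:],s[1:]  1  'c'
  11  s[1:],s[3:]  1  'c'
  12  s[3:],s[10:]  1  'c'
  13  s[10:],s[4:]  2  'cd'
  14  s[4:],s[11:]  0  ''
  15  s[11:],s[15:]  2  'da'
  16  s[15:],s[8:]  1  'd'
  17  s[8:],s[6:]  2  'db'
  18  s[6:],s[5:]  1  'd'

[0, 1, 2, 1, 1, 0, 2, 2, 1, 0, 1, 1, 1, 2, 0, 2, 1, 2, 1]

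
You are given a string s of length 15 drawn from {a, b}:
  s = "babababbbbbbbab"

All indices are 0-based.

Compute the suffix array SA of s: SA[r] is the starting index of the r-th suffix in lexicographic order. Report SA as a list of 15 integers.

rank | idx | suffix
   0 |  13 | ab
   1 |   1 | abababbbbbbbab
   2 |   3 | ababbbbbbbab
   3 |   5 | abbbbbbbab
   4 |  14 | b
   5 |  12 | bab
   6 |   0 | babababbbbbbbab
   7 |   2 | bababbbbbbbab
   8 |   4 | babbbbbbbab
   9 |  11 | bbab
  10 |  10 | bbbab
  11 |   9 | bbbbab
  12 |   8 | bbbbbab
  13 |   7 | bbbbbbab
  14 |   6 | bbbbbbbab

[13, 1, 3, 5, 14, 12, 0, 2, 4, 11, 10, 9, 8, 7, 6]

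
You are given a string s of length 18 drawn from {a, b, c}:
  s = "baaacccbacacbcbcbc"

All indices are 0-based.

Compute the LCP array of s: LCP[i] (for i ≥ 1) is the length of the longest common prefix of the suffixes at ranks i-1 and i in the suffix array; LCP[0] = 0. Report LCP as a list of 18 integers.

sorted suffixes:
  #0 SA[0]=1  'aaacccbacacbcbcbc'
  #1 SA[1]=2  'aacccbacacbcbcbc'
  #2 SA[2]=8  'acacbcbcbc'
  #3 SA[3]=10  'acbcbcbc'
  #4 SA[4]=3  'acccbacacbcbcbc'
  #5 SA[5]=0  'baaacccbacacbcbcbc'
  #6 SA[6]=7  'bacacbcbcbc'
  #7 SA[7]=16  'bc'
  #8 SA[8]=14  'bcbc'
  #9 SA[9]=12  'bcbcbc'
  #10 SA[10]=17  'c'
  #11 SA[11]=9  'cacbcbcbc'
  #12 SA[12]=6  'cbacacbcbcbc'
  #13 SA[13]=15  'cbc'
  #14 SA[14]=13  'cbcbc'
  #15 SA[15]=11  'cbcbcbc'
  #16 SA[16]=5  'ccbacacbcbcbc'
  #17 SA[17]=4  'cccbacacbcbcbc'

SA = [1, 2, 8, 10, 3, 0, 7, 16, 14, 12, 17, 9, 6, 15, 13, 11, 5, 4]
rank  pair      lcp
   1  s[1:],s[2:]  2  'aa'
   2  s[2:],s[8:]  1  'a'
   3  s[8:],s[10:]  2  'ac'
   4  s[10:],s[3:]  2  'ac'
   5  s[3:],s[0:]  0  ''
   6  s[0:],s[7:]  2  'ba'
   7  s[7:],s[16:]  1  'b'
   8  s[16:],s[14:]  2  'bc'
   9  s[14:],s[12:]  4  'bcbc'
  10  s[12:],s[17:]  0  ''
  11  s[17:],s[9:]  1  'c'
  12  s[9:],s[6:]  1  'c'
  13  s[6:],s[15:]  2  'cb'
  14  s[15:],s[13:]  3  'cbc'
  15  s[13:],s[11:]  5  'cbcbc'
  16  s[11:],s[5:]  1  'c'
  17  s[5:],s[4:]  2  'cc'

[0, 2, 1, 2, 2, 0, 2, 1, 2, 4, 0, 1, 1, 2, 3, 5, 1, 2]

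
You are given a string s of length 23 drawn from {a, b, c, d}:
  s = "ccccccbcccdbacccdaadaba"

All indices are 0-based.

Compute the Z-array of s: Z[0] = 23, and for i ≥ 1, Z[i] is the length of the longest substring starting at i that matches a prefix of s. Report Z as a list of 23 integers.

[23, 5, 4, 3, 2, 1, 0, 3, 2, 1, 0, 0, 0, 3, 2, 1, 0, 0, 0, 0, 0, 0, 0]

Z[0]=23
i=1: fresh scan; Z[1]=5 extend→box=[1,6)
i=2: min(r-i=4, Z[1]=5)=4; Z[2]=4
i=3: min(r-i=3, Z[2]=4)=3; Z[3]=3
i=4: min(r-i=2, Z[3]=3)=2; Z[4]=2
i=5: min(r-i=1, Z[4]=2)=1; Z[5]=1
i=6: fresh scan; Z[6]=0
i=7: fresh scan; Z[7]=3 extend→box=[7,10)
i=8: min(r-i=2, Z[1]=5)=2; Z[8]=2
i=9: min(r-i=1, Z[2]=4)=1; Z[9]=1
i=10: fresh scan; Z[10]=0
i=11: fresh scan; Z[11]=0
i=12: fresh scan; Z[12]=0
i=13: fresh scan; Z[13]=3 extend→box=[13,16)
i=14: min(r-i=2, Z[1]=5)=2; Z[14]=2
i=15: min(r-i=1, Z[2]=4)=1; Z[15]=1
i=16: fresh scan; Z[16]=0
i=17: fresh scan; Z[17]=0
i=18: fresh scan; Z[18]=0
i=19: fresh scan; Z[19]=0
i=20: fresh scan; Z[20]=0
i=21: fresh scan; Z[21]=0
i=22: fresh scan; Z[22]=0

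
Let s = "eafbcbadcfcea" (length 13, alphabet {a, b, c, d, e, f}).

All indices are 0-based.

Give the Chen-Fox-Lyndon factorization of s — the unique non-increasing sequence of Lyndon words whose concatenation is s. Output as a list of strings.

emit factor 1: 'e' (i=0, period=1)
emit factor 2: 'afbcb' (i=1, period=5)
emit factor 3: 'adcfce' (i=6, period=6)
emit factor 4: 'a' (i=12, period=1)

["e", "afbcb", "adcfce", "a"]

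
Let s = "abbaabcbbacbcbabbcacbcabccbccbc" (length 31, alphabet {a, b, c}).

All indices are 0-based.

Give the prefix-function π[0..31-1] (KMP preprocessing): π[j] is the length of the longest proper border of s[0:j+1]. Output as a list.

[0, 0, 0, 1, 1, 2, 0, 0, 0, 1, 0, 0, 0, 0, 1, 2, 3, 0, 1, 0, 0, 0, 1, 2, 0, 0, 0, 0, 0, 0, 0]

π[0] = 0
j=1 s[j]='b': π[1]=0 (border '')
j=2 s[j]='b': π[2]=0 (border '')
j=3 s[j]='a': π[3]=1 (border 'a')
j=4 s[j]='a': k: 1→0; π[4]=1 (border 'a')
j=5 s[j]='b': π[5]=2 (border 'ab')
j=6 s[j]='c': k: 2→0; π[6]=0 (border '')
j=7 s[j]='b': π[7]=0 (border '')
j=8 s[j]='b': π[8]=0 (border '')
j=9 s[j]='a': π[9]=1 (border 'a')
j=10 s[j]='c': k: 1→0; π[10]=0 (border '')
j=11 s[j]='b': π[11]=0 (border '')
j=12 s[j]='c': π[12]=0 (border '')
j=13 s[j]='b': π[13]=0 (border '')
j=14 s[j]='a': π[14]=1 (border 'a')
j=15 s[j]='b': π[15]=2 (border 'ab')
j=16 s[j]='b': π[16]=3 (border 'abb')
j=17 s[j]='c': k: 3→0; π[17]=0 (border '')
j=18 s[j]='a': π[18]=1 (border 'a')
j=19 s[j]='c': k: 1→0; π[19]=0 (border '')
j=20 s[j]='b': π[20]=0 (border '')
j=21 s[j]='c': π[21]=0 (border '')
j=22 s[j]='a': π[22]=1 (border 'a')
j=23 s[j]='b': π[23]=2 (border 'ab')
j=24 s[j]='c': k: 2→0; π[24]=0 (border '')
j=25 s[j]='c': π[25]=0 (border '')
j=26 s[j]='b': π[26]=0 (border '')
j=27 s[j]='c': π[27]=0 (border '')
j=28 s[j]='c': π[28]=0 (border '')
j=29 s[j]='b': π[29]=0 (border '')
j=30 s[j]='c': π[30]=0 (border '')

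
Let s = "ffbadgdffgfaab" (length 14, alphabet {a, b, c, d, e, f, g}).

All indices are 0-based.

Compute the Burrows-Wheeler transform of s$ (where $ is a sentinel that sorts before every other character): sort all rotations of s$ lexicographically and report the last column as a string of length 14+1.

bfabafgagf$dfdf

rank  rotation         last
    0  $ffbadgdffgfaab  b
    1  aab$ffbadgdffgf  f
    2  ab$ffbadgdffgfa  a
    3  adgdffgfaab$ffb  b
    4  b$ffbadgdffgfaa  a
    5  badgdffgfaab$ff  f
    6  dffgfaab$ffbadg  g
    7  dgdffgfaab$ffba  a
    8  faab$ffbadgdffg  g
    9  fbadgdffgfaab$f  f
   10  ffbadgdffgfaab$  $
   11  ffgfaab$ffbadgd  d
   12  fgfaab$ffbadgdf  f
   13  gdffgfaab$ffbad  d
   14  gfaab$ffbadgdff  f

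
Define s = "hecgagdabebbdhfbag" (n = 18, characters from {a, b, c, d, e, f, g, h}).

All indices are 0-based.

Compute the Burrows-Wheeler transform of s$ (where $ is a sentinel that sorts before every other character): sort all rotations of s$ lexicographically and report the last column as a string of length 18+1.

rank  rotation             last
    0  $hecgagdabebbdhfbag  g
    1  abebbdhfbag$hecgagd  d
    2  ag$hecgagdabebbdhfb  b
    3  agdabebbdhfbag$hecg  g
    4  bag$hecgagdabebbdhf  f
    5  bbdhfbag$hecgagdabe  e
    6  bdhfbag$hecgagdabeb  b
    7  bebbdhfbag$hecgagda  a
    8  cgagdabebbdhfbag$he  e
    9  dabebbdhfbag$hecgag  g
   10  dhfbag$hecgagdabebb  b
   11  ebbdhfbag$hecgagdab  b
   12  ecgagdabebbdhfbag$h  h
   13  fbag$hecgagdabebbdh  h
   14  g$hecgagdabebbdhfba  a
   15  gagdabebbdhfbag$hec  c
   16  gdabebbdhfbag$hecga  a
   17  hecgagdabebbdhfbag$  $
   18  hfbag$hecgagdabebbd  d

gdbgfebaegbbhhaca$d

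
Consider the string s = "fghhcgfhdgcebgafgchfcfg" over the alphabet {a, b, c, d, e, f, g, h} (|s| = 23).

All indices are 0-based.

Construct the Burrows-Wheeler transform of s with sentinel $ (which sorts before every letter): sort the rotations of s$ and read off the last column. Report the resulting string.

rank  rotation                  last
    0  $fghhcgfhdgcebgafgchfcfg  g
    1  afgchfcfg$fghhcgfhdgcebg  g
    2  bgafgchfcfg$fghhcgfhdgce  e
    3  cebgafgchfcfg$fghhcgfhdg  g
    4  cfg$fghhcgfhdgcebgafgchf  f
    5  cgfhdgcebgafgchfcfg$fghh  h
    6  chfcfg$fghhcgfhdgcebgafg  g
    7  dgcebgafgchfcfg$fghhcgfh  h
    8  ebgafgchfcfg$fghhcgfhdgc  c
    9  fcfg$fghhcgfhdgcebgafgch  h
   10  fg$fghhcgfhdgcebgafgchfc  c
   11  fgchfcfg$fghhcgfhdgcebga  a
   12  fghhcgfhdgcebgafgchfcfg$  $
   13  fhdgcebgafgchfcfg$fghhcg  g
   14  g$fghhcgfhdgcebgafgchfcf  f
   15  gafgchfcfg$fghhcgfhdgceb  b
   16  gcebgafgchfcfg$fghhcgfhd  d
   17  gchfcfg$fghhcgfhdgcebgaf  f
   18  gfhdgcebgafgchfcfg$fghhc  c
   19  ghhcgfhdgcebgafgchfcfg$f  f
   20  hcgfhdgcebgafgchfcfg$fgh  h
   21  hdgcebgafgchfcfg$fghhcgf  f
   22  hfcfg$fghhcgfhdgcebgafgc  c
   23  hhcgfhdgcebgafgchfcfg$fg  g

ggegfhghchca$gfbdfcfhfcg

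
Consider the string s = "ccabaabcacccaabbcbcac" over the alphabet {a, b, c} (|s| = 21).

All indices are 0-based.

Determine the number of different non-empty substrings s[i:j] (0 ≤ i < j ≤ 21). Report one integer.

rank→(start, suffix):
  0 → (12, 'aabbcbcac')
  1 → (4, 'aabcacccaabbcbcac')
  2 → (2, 'abaabcacccaabbcbcac')
  3 → (13, 'abbcbcac')
  4 → (5, 'abcacccaabbcbcac')
  5 → (19, 'ac')
  6 → (8, 'acccaabbcbcac')
  7 → (3, 'baabcacccaabbcbcac')
  8 → (14, 'bbcbcac')
  9 → (17, 'bcac')
  10 → (6, 'bcacccaabbcbcac')
  11 → (15, 'bcbcac')
  12 → (20, 'c')
  13 → (11, 'caabbcbcac')
  14 → (1, 'cabaabcacccaabbcbcac')
  15 → (18, 'cac')
  16 → (7, 'cacccaabbcbcac')
  17 → (16, 'cbcac')
  18 → (10, 'ccaabbcbcac')
  19 → (0, 'ccabaabcacccaabbcbcac')
  20 → (9, 'cccaabbcbcac')

SA = [12, 4, 2, 13, 5, 19, 8, 3, 14, 17, 6, 15, 20, 11, 1, 18, 7, 16, 10, 0, 9]
i: (SA[i-1],SA[i]) lcp shared
  1: (12,4) 3 'aab'
  2: (4,2) 1 'a'
  3: (2,13) 2 'ab'
  4: (13,5) 2 'ab'
  5: (5,19) 1 'a'
  6: (19,8) 2 'ac'
  7: (8,3) 0 ''
  8: (3,14) 1 'b'
  9: (14,17) 1 'b'
  10: (17,6) 4 'bcac'
  11: (6,15) 2 'bc'
  12: (15,20) 0 ''
  13: (20,11) 1 'c'
  14: (11,1) 2 'ca'
  15: (1,18) 2 'ca'
  16: (18,7) 3 'cac'
  17: (7,16) 1 'c'
  18: (16,10) 1 'c'
  19: (10,0) 3 'cca'
  20: (0,9) 2 'cc'

n(n+1)/2 = 21·22/2 = 231
Σ LCP = 0 + 3 + 1 + 2 + 2 + 1 + 2 + 0 + 1 + 1 + 4 + 2 + 0 + 1 + 2 + 2 + 3 + 1 + 1 + 3 + 2 = 34
distinct = 231 − 34 = 197

197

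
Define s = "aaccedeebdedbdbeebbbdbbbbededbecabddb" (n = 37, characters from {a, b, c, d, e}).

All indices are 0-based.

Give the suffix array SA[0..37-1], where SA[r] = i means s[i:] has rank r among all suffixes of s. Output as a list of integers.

[0, 32, 1, 36, 21, 17, 22, 18, 23, 19, 12, 33, 8, 29, 24, 14, 31, 2, 3, 35, 20, 11, 28, 13, 34, 9, 26, 5, 16, 7, 30, 10, 27, 25, 4, 15, 6]

rank | idx | suffix
   0 |   0 | aaccedeebdedbdbeebbbdbbbbededbecabddb
   1 |  32 | abddb
   2 |   1 | accedeebdedbdbeebbbdbbbbededbecabddb
   3 |  36 | b
   4 |  21 | bbbbededbecabddb
   5 |  17 | bbbdbbbbededbecabddb
   6 |  22 | bbbededbecabddb
   7 |  18 | bbdbbbbededbecabddb
   8 |  23 | bbededbecabddb
   9 |  19 | bdbbbbededbecabddb
  10 |  12 | bdbeebbbdbbbbededbecabddb
  11 |  33 | bddb
  12 |   8 | bdedbdbeebbbdbbbbededbecabddb
  13 |  29 | becabddb
  14 |  24 | bededbecabddb
  15 |  14 | beebbbdbbbbededbecabddb
  16 |  31 | cabddb
  17 |   2 | ccedeebdedbdbeebbbdbbbbededbecabddb
  18 |   3 | cedeebdedbdbeebbbdbbbbededbecabddb
  19 |  35 | db
  20 |  20 | dbbbbededbecabddb
  21 |  11 | dbdbeebbbdbbbbededbecabddb
  22 |  28 | dbecabddb
  23 |  13 | dbeebbbdbbbbededbecabddb
  24 |  34 | ddb
  25 |   9 | dedbdbeebbbdbbbbededbecabddb
  26 |  26 | dedbecabddb
  27 |   5 | deebdedbdbeebbbdbbbbededbecabddb
  28 |  16 | ebbbdbbbbededbecabddb
  29 |   7 | ebdedbdbeebbbdbbbbededbecabddb
  30 |  30 | ecabddb
  31 |  10 | edbdbeebbbdbbbbededbecabddb
  32 |  27 | edbecabddb
  33 |  25 | ededbecabddb
  34 |   4 | edeebdedbdbeebbbdbbbbededbecabddb
  35 |  15 | eebbbdbbbbededbecabddb
  36 |   6 | eebdedbdbeebbbdbbbbededbecabddb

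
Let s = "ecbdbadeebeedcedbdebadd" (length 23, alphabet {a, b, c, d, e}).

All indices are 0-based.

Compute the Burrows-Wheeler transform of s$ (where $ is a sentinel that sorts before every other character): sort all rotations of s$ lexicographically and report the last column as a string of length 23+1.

dbbedcdeeddbeeabade$cedb

rank  rotation                  last
    0  $ecbdbadeebeedcedbdebadd  d
    1  add$ecbdbadeebeedcedbdeb  b
    2  adeebeedcedbdebadd$ecbdb  b
    3  badd$ecbdbadeebeedcedbde  e
    4  badeebeedcedbdebadd$ecbd  d
    5  bdbadeebeedcedbdebadd$ec  c
    6  bdebadd$ecbdbadeebeedced  d
    7  beedcedbdebadd$ecbdbadee  e
    8  cbdbadeebeedcedbdebadd$e  e
    9  cedbdebadd$ecbdbadeebeed  d
   10  d$ecbdbadeebeedcedbdebad  d
   11  dbadeebeedcedbdebadd$ecb  b
   12  dbdebadd$ecbdbadeebeedce  e
   13  dcedbdebadd$ecbdbadeebee  e
   14  dd$ecbdbadeebeedcedbdeba  a
   15  debadd$ecbdbadeebeedcedb  b
   16  deebeedcedbdebadd$ecbdba  a
   17  ebadd$ecbdbadeebeedcedbd  d
   18  ebeedcedbdebadd$ecbdbade  e
   19  ecbdbadeebeedcedbdebadd$  $
   20  edbdebadd$ecbdbadeebeedc  c
   21  edcedbdebadd$ecbdbadeebe  e
   22  eebeedcedbdebadd$ecbdbad  d
   23  eedcedbdebadd$ecbdbadeeb  b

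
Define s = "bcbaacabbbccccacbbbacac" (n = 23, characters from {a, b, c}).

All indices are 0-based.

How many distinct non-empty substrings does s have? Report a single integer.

rank | idx | suffix
   0 |   3 | aacabbbccccacbbbacac
   1 |   6 | abbbccccacbbbacac
   2 |  21 | ac
   3 |   4 | acabbbccccacbbbacac
   4 |  19 | acac
   5 |  14 | acbbbacac
   6 |   2 | baacabbbccccacbbbacac
   7 |  18 | bacac
   8 |  17 | bbacac
   9 |  16 | bbbacac
  10 |   7 | bbbccccacbbbacac
  11 |   8 | bbccccacbbbacac
  12 |   0 | bcbaacabbbccccacbbbacac
  13 |   9 | bccccacbbbacac
  14 |  22 | c
  15 |   5 | cabbbccccacbbbacac
  16 |  20 | cac
  17 |  13 | cacbbbacac
  18 |   1 | cbaacabbbccccacbbbacac
  19 |  15 | cbbbacac
  20 |  12 | ccacbbbacac
  21 |  11 | cccacbbbacac
  22 |  10 | ccccacbbbacac

SA = [3, 6, 21, 4, 19, 14, 2, 18, 17, 16, 7, 8, 0, 9, 22, 5, 20, 13, 1, 15, 12, 11, 10]
i: (SA[i-1],SA[i]) lcp shared
  1: (3,6) 1 'a'
  2: (6,21) 1 'a'
  3: (21,4) 2 'ac'
  4: (4,19) 3 'aca'
  5: (19,14) 2 'ac'
  6: (14,2) 0 ''
  7: (2,18) 2 'ba'
  8: (18,17) 1 'b'
  9: (17,16) 2 'bb'
  10: (16,7) 3 'bbb'
  11: (7,8) 2 'bb'
  12: (8,0) 1 'b'
  13: (0,9) 2 'bc'
  14: (9,22) 0 ''
  15: (22,5) 1 'c'
  16: (5,20) 2 'ca'
  17: (20,13) 3 'cac'
  18: (13,1) 1 'c'
  19: (1,15) 2 'cb'
  20: (15,12) 1 'c'
  21: (12,11) 2 'cc'
  22: (11,10) 3 'ccc'

n(n+1)/2 = 23·24/2 = 276
Σ LCP = 0 + 1 + 1 + 2 + 3 + 2 + 0 + 2 + 1 + 2 + 3 + 2 + 1 + 2 + 0 + 1 + 2 + 3 + 1 + 2 + 1 + 2 + 3 = 37
distinct = 276 − 37 = 239

239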